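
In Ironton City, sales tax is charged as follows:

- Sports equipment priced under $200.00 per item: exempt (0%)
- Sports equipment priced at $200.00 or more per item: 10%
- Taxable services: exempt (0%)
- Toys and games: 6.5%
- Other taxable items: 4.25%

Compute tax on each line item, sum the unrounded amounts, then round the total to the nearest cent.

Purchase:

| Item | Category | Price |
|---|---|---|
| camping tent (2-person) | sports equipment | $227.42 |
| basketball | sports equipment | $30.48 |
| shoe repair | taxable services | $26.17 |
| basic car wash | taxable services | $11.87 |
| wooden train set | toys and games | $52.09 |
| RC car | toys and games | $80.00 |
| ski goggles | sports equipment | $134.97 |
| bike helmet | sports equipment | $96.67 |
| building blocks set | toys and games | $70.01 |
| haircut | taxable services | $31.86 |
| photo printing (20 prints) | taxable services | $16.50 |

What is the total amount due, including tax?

$813.92

Camping tent (2-person) $227.42: sports equipment, $200.00 or more → 10% → $22.742
Basketball $30.48: sports equipment, under $200.00 → 0% → $0.00
Shoe repair $26.17: taxable services → 0% → $0.00
Basic car wash $11.87: taxable services → 0% → $0.00
Wooden train set $52.09: toys and games → 6.5% → $3.38585
RC car $80.00: toys and games → 6.5% → $5.20
Ski goggles $134.97: sports equipment, under $200.00 → 0% → $0.00
Bike helmet $96.67: sports equipment, under $200.00 → 0% → $0.00
Building blocks set $70.01: toys and games → 6.5% → $4.55065
Haircut $31.86: taxable services → 0% → $0.00
Photo printing (20 prints) $16.50: taxable services → 0% → $0.00
Subtotal = $778.04; unrounded tax = $35.8785 → $35.88; total due = $813.92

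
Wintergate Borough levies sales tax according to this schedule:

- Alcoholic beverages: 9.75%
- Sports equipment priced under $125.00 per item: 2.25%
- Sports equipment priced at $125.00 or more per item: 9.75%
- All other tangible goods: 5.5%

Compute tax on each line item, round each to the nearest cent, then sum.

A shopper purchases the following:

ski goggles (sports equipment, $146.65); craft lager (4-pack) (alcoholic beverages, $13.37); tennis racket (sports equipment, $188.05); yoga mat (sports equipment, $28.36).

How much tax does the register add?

Ski goggles $146.65: sports equipment, $125.00 or more → 9.75% → $14.30
Craft lager (4-pack) $13.37: alcoholic beverages → 9.75% → $1.30
Tennis racket $188.05: sports equipment, $125.00 or more → 9.75% → $18.33
Yoga mat $28.36: sports equipment, under $125.00 → 2.25% → $0.64
Total tax = $14.30 + $1.30 + $18.33 + $0.64 = $34.57

$34.57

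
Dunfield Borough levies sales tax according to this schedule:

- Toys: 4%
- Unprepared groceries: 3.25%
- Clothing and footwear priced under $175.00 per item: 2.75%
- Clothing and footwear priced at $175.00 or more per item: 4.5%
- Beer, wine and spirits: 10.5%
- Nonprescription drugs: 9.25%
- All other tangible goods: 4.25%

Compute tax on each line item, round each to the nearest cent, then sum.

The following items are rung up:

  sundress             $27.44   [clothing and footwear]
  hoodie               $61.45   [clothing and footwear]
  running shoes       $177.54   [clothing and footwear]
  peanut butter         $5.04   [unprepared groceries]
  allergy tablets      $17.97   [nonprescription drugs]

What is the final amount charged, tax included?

Sundress $27.44: clothing and footwear, under $175.00 → 2.75% → $0.75
Hoodie $61.45: clothing and footwear, under $175.00 → 2.75% → $1.69
Running shoes $177.54: clothing and footwear, $175.00 or more → 4.5% → $7.99
Peanut butter $5.04: unprepared groceries → 3.25% → $0.16
Allergy tablets $17.97: nonprescription drugs → 9.25% → $1.66
Subtotal = $289.44; tax = $12.25; total due = $301.69

$301.69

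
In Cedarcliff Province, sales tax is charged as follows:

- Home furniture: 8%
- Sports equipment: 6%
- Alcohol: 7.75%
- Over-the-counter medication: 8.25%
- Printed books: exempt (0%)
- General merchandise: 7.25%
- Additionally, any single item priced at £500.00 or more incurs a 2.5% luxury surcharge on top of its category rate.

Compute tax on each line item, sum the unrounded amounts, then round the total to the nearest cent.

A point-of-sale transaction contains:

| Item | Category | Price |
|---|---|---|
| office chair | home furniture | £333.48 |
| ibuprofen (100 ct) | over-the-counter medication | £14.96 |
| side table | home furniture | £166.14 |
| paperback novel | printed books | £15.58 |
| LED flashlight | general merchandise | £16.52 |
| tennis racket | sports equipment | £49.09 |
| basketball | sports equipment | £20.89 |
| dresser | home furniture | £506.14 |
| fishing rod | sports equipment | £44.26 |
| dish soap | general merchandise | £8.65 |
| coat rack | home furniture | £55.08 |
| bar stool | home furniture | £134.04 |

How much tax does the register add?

Office chair £333.48: home furniture → 8% → £26.6784
Ibuprofen (100 ct) £14.96: over-the-counter medication → 8.25% → £1.2342
Side table £166.14: home furniture → 8% → £13.2912
Paperback novel £15.58: printed books → 0% → £0.00
LED flashlight £16.52: general merchandise → 7.25% → £1.1977
Tennis racket £49.09: sports equipment → 6% → £2.9454
Basketball £20.89: sports equipment → 6% → £1.2534
Dresser £506.14: home furniture → 8% + 2.5% surcharge = 10.5% → £53.1447
Fishing rod £44.26: sports equipment → 6% → £2.6556
Dish soap £8.65: general merchandise → 7.25% → £0.627125
Coat rack £55.08: home furniture → 8% → £4.4064
Bar stool £134.04: home furniture → 8% → £10.7232
Unrounded tax sum = £118.157325 → £118.16

£118.16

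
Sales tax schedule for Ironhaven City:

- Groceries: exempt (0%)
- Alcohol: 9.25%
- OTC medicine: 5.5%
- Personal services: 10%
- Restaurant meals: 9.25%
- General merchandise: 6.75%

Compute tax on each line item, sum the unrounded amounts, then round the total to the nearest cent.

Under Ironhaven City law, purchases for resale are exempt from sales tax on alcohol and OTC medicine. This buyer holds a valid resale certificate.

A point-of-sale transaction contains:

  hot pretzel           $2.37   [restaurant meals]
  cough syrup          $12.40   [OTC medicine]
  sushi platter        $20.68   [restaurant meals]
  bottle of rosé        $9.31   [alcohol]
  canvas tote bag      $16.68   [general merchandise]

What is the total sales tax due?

$3.26

Hot pretzel $2.37: restaurant meals → 9.25% → $0.219225
Cough syrup $12.40: OTC medicine, buyer-exempt → 0% → $0.00
Sushi platter $20.68: restaurant meals → 9.25% → $1.9129
Bottle of rosé $9.31: alcohol, buyer-exempt → 0% → $0.00
Canvas tote bag $16.68: general merchandise → 6.75% → $1.1259
Unrounded tax sum = $3.258025 → $3.26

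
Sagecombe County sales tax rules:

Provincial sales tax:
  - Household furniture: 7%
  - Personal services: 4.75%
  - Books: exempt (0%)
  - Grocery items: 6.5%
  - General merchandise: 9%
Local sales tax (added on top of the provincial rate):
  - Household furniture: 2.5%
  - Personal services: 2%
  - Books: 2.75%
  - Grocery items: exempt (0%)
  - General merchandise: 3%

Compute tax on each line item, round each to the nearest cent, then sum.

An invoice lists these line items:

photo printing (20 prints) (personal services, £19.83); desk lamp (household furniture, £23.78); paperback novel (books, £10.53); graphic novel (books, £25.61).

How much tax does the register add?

£4.59

Photo printing (20 prints) £19.83: personal services → 4.75% + 2% local = 6.75% → £1.34
Desk lamp £23.78: household furniture → 7% + 2.5% local = 9.5% → £2.26
Paperback novel £10.53: books → 0% + 2.75% local = 2.75% → £0.29
Graphic novel £25.61: books → 0% + 2.75% local = 2.75% → £0.70
Total tax = £1.34 + £2.26 + £0.29 + £0.70 = £4.59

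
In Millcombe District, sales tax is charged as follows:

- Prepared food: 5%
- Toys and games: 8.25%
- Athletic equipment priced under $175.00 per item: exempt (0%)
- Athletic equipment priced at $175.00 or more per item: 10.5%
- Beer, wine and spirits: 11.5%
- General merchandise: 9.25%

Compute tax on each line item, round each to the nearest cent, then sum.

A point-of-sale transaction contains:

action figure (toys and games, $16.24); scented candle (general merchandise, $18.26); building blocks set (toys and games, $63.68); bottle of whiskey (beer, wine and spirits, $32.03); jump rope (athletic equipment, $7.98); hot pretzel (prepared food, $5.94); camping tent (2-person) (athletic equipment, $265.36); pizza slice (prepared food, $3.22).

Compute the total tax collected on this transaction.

$40.28

Action figure $16.24: toys and games → 8.25% → $1.34
Scented candle $18.26: general merchandise → 9.25% → $1.69
Building blocks set $63.68: toys and games → 8.25% → $5.25
Bottle of whiskey $32.03: beer, wine and spirits → 11.5% → $3.68
Jump rope $7.98: athletic equipment, under $175.00 → 0% → $0.00
Hot pretzel $5.94: prepared food → 5% → $0.30
Camping tent (2-person) $265.36: athletic equipment, $175.00 or more → 10.5% → $27.86
Pizza slice $3.22: prepared food → 5% → $0.16
Total tax = $1.34 + $1.69 + $5.25 + $3.68 + $0.30 + $27.86 + $0.16 = $40.28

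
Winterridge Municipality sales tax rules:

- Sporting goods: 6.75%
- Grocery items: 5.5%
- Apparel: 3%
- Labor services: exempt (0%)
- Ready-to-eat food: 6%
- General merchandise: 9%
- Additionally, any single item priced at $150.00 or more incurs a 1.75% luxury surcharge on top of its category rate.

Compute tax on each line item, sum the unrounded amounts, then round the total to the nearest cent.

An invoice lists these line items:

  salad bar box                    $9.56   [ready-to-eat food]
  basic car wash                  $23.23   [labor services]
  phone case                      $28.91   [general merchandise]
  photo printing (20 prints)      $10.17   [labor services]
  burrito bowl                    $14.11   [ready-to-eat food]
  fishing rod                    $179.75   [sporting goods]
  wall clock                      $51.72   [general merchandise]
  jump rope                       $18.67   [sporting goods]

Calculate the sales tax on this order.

Salad bar box $9.56: ready-to-eat food → 6% → $0.5736
Basic car wash $23.23: labor services → 0% → $0.00
Phone case $28.91: general merchandise → 9% → $2.6019
Photo printing (20 prints) $10.17: labor services → 0% → $0.00
Burrito bowl $14.11: ready-to-eat food → 6% → $0.8466
Fishing rod $179.75: sporting goods → 6.75% + 1.75% surcharge = 8.5% → $15.27875
Wall clock $51.72: general merchandise → 9% → $4.6548
Jump rope $18.67: sporting goods → 6.75% → $1.260225
Unrounded tax sum = $25.215875 → $25.22

$25.22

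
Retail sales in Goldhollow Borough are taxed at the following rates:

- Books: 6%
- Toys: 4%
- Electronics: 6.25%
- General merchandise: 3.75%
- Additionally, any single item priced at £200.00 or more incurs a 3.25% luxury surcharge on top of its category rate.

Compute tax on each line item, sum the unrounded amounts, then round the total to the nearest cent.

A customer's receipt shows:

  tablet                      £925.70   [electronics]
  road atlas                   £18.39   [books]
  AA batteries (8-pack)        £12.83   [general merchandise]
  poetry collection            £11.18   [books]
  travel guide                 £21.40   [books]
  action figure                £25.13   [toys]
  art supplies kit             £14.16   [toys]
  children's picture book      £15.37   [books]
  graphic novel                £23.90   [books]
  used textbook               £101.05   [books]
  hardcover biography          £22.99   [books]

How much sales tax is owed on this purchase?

Tablet £925.70: electronics → 6.25% + 3.25% surcharge = 9.5% → £87.9415
Road atlas £18.39: books → 6% → £1.1034
AA batteries (8-pack) £12.83: general merchandise → 3.75% → £0.481125
Poetry collection £11.18: books → 6% → £0.6708
Travel guide £21.40: books → 6% → £1.284
Action figure £25.13: toys → 4% → £1.0052
Art supplies kit £14.16: toys → 4% → £0.5664
Children's picture book £15.37: books → 6% → £0.9222
Graphic novel £23.90: books → 6% → £1.434
Used textbook £101.05: books → 6% → £6.063
Hardcover biography £22.99: books → 6% → £1.3794
Unrounded tax sum = £102.851025 → £102.85

£102.85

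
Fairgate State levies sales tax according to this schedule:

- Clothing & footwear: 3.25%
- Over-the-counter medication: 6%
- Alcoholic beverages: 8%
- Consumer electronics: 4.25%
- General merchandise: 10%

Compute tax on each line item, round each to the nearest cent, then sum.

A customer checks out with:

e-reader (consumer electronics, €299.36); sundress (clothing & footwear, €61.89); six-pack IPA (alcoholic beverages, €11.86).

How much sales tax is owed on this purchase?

€15.68

E-reader €299.36: consumer electronics → 4.25% → €12.72
Sundress €61.89: clothing & footwear → 3.25% → €2.01
Six-pack IPA €11.86: alcoholic beverages → 8% → €0.95
Total tax = €12.72 + €2.01 + €0.95 = €15.68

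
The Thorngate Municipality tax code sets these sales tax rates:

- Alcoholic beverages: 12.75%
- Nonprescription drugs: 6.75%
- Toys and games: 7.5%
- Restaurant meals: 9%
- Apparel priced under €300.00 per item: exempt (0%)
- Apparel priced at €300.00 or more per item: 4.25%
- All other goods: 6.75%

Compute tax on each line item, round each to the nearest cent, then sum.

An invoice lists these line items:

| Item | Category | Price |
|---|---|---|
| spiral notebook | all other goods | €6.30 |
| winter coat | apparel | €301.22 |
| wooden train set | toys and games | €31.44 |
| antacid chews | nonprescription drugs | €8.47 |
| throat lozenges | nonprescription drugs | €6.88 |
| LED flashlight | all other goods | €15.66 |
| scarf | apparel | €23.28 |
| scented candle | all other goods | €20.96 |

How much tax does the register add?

€19.09

Spiral notebook €6.30: all other goods → 6.75% → €0.43
Winter coat €301.22: apparel, €300.00 or more → 4.25% → €12.80
Wooden train set €31.44: toys and games → 7.5% → €2.36
Antacid chews €8.47: nonprescription drugs → 6.75% → €0.57
Throat lozenges €6.88: nonprescription drugs → 6.75% → €0.46
LED flashlight €15.66: all other goods → 6.75% → €1.06
Scarf €23.28: apparel, under €300.00 → 0% → €0.00
Scented candle €20.96: all other goods → 6.75% → €1.41
Total tax = €0.43 + €12.80 + €2.36 + €0.57 + €0.46 + €1.06 + €1.41 = €19.09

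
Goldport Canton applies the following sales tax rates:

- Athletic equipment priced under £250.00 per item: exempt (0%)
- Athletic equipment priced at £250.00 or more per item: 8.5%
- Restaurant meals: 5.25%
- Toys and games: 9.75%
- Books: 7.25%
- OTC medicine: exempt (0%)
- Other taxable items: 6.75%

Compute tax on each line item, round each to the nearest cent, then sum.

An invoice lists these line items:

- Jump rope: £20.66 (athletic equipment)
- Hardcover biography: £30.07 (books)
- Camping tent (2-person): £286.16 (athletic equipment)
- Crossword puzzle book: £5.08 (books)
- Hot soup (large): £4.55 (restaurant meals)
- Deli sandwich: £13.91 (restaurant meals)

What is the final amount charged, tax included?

Jump rope £20.66: athletic equipment, under £250.00 → 0% → £0.00
Hardcover biography £30.07: books → 7.25% → £2.18
Camping tent (2-person) £286.16: athletic equipment, £250.00 or more → 8.5% → £24.32
Crossword puzzle book £5.08: books → 7.25% → £0.37
Hot soup (large) £4.55: restaurant meals → 5.25% → £0.24
Deli sandwich £13.91: restaurant meals → 5.25% → £0.73
Subtotal = £360.43; tax = £27.84; total due = £388.27

£388.27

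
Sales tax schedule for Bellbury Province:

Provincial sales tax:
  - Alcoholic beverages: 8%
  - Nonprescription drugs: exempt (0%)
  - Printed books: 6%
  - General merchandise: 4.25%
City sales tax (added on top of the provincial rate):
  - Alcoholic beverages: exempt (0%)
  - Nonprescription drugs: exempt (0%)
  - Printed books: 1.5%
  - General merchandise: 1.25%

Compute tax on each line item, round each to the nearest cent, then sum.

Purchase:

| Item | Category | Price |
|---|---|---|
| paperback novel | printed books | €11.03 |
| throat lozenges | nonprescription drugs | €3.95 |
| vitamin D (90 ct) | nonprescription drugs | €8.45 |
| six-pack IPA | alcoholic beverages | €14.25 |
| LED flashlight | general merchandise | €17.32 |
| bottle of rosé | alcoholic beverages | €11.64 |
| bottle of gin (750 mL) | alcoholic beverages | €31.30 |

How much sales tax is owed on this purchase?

Paperback novel €11.03: printed books → 6% + 1.5% city = 7.5% → €0.83
Throat lozenges €3.95: nonprescription drugs → 0% + 0% city = 0% → €0.00
Vitamin D (90 ct) €8.45: nonprescription drugs → 0% + 0% city = 0% → €0.00
Six-pack IPA €14.25: alcoholic beverages → 8% + 0% city = 8% → €1.14
LED flashlight €17.32: general merchandise → 4.25% + 1.25% city = 5.5% → €0.95
Bottle of rosé €11.64: alcoholic beverages → 8% + 0% city = 8% → €0.93
Bottle of gin (750 mL) €31.30: alcoholic beverages → 8% + 0% city = 8% → €2.50
Total tax = €0.83 + €1.14 + €0.95 + €0.93 + €2.50 = €6.35

€6.35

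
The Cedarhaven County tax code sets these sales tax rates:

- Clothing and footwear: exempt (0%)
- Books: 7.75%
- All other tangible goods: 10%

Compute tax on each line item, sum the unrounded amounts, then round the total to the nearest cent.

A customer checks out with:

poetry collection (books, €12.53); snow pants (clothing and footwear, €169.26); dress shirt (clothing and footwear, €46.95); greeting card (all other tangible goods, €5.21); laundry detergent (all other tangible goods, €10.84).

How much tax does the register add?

€2.58

Poetry collection €12.53: books → 7.75% → €0.971075
Snow pants €169.26: clothing and footwear → 0% → €0.00
Dress shirt €46.95: clothing and footwear → 0% → €0.00
Greeting card €5.21: all other tangible goods → 10% → €0.521
Laundry detergent €10.84: all other tangible goods → 10% → €1.084
Unrounded tax sum = €2.576075 → €2.58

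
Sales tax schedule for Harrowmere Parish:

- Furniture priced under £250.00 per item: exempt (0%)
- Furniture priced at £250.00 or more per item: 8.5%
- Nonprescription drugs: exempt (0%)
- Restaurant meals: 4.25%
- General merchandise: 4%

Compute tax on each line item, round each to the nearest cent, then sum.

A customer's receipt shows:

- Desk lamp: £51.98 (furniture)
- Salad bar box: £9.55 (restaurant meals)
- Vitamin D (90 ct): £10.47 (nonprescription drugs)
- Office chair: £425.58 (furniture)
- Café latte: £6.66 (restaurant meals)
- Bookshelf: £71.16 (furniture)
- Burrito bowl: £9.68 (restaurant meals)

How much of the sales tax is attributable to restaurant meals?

Salad bar box £9.55: restaurant meals → 4.25% → £0.41
Café latte £6.66: restaurant meals → 4.25% → £0.28
Burrito bowl £9.68: restaurant meals → 4.25% → £0.41
Tax on restaurant meals = £0.41 + £0.28 + £0.41 = £1.10

£1.10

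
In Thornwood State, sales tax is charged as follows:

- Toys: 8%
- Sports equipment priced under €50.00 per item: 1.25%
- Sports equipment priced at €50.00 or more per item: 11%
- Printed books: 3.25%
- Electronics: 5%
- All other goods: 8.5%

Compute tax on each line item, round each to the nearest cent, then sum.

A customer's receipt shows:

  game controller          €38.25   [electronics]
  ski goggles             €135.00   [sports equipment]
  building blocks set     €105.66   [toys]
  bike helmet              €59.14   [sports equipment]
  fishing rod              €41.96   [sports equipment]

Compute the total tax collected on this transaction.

€32.24

Game controller €38.25: electronics → 5% → €1.91
Ski goggles €135.00: sports equipment, €50.00 or more → 11% → €14.85
Building blocks set €105.66: toys → 8% → €8.45
Bike helmet €59.14: sports equipment, €50.00 or more → 11% → €6.51
Fishing rod €41.96: sports equipment, under €50.00 → 1.25% → €0.52
Total tax = €1.91 + €14.85 + €8.45 + €6.51 + €0.52 = €32.24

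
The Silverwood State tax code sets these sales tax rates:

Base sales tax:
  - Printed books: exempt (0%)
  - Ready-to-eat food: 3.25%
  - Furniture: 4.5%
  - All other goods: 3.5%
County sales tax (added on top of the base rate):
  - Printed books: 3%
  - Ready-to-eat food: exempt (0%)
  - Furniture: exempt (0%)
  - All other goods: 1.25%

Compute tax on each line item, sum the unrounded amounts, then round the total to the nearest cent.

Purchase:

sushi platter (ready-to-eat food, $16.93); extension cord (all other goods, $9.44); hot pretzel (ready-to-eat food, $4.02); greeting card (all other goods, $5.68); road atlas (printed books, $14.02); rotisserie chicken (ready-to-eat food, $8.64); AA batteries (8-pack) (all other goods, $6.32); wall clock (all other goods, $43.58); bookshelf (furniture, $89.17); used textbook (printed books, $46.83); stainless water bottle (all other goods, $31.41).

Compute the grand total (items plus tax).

Sushi platter $16.93: ready-to-eat food → 3.25% + 0% county = 3.25% → $0.550225
Extension cord $9.44: all other goods → 3.5% + 1.25% county = 4.75% → $0.4484
Hot pretzel $4.02: ready-to-eat food → 3.25% + 0% county = 3.25% → $0.13065
Greeting card $5.68: all other goods → 3.5% + 1.25% county = 4.75% → $0.2698
Road atlas $14.02: printed books → 0% + 3% county = 3% → $0.4206
Rotisserie chicken $8.64: ready-to-eat food → 3.25% + 0% county = 3.25% → $0.2808
AA batteries (8-pack) $6.32: all other goods → 3.5% + 1.25% county = 4.75% → $0.3002
Wall clock $43.58: all other goods → 3.5% + 1.25% county = 4.75% → $2.07005
Bookshelf $89.17: furniture → 4.5% + 0% county = 4.5% → $4.01265
Used textbook $46.83: printed books → 0% + 3% county = 3% → $1.4049
Stainless water bottle $31.41: all other goods → 3.5% + 1.25% county = 4.75% → $1.491975
Subtotal = $276.04; unrounded tax = $11.38025 → $11.38; total due = $287.42

$287.42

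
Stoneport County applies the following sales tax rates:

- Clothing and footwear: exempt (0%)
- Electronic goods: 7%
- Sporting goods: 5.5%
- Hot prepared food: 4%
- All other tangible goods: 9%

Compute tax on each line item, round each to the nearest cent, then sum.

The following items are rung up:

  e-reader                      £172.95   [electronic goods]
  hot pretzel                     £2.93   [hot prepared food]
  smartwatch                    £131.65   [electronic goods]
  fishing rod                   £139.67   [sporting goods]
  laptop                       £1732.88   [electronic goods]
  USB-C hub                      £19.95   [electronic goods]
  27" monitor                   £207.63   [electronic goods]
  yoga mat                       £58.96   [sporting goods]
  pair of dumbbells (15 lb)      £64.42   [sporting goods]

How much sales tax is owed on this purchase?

£173.14

E-reader £172.95: electronic goods → 7% → £12.11
Hot pretzel £2.93: hot prepared food → 4% → £0.12
Smartwatch £131.65: electronic goods → 7% → £9.22
Fishing rod £139.67: sporting goods → 5.5% → £7.68
Laptop £1732.88: electronic goods → 7% → £121.30
USB-C hub £19.95: electronic goods → 7% → £1.40
27" monitor £207.63: electronic goods → 7% → £14.53
Yoga mat £58.96: sporting goods → 5.5% → £3.24
Pair of dumbbells (15 lb) £64.42: sporting goods → 5.5% → £3.54
Total tax = £12.11 + £0.12 + £9.22 + £7.68 + £121.30 + £1.40 + £14.53 + £3.24 + £3.54 = £173.14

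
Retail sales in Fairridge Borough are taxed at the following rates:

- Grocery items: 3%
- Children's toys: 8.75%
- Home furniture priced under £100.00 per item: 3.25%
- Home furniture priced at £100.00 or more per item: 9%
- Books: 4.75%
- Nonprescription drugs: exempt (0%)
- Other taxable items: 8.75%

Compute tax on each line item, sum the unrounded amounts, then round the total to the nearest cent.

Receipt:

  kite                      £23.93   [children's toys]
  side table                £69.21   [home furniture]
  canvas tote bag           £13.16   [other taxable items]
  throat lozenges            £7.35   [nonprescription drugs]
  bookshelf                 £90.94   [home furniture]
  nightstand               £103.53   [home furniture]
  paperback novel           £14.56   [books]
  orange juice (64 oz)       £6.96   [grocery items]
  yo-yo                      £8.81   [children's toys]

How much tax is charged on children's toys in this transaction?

Kite £23.93: children's toys → 8.75% → £2.093875
Yo-yo £8.81: children's toys → 8.75% → £0.770875
Tax on children's toys: unrounded sum = £2.86475 → £2.86

£2.86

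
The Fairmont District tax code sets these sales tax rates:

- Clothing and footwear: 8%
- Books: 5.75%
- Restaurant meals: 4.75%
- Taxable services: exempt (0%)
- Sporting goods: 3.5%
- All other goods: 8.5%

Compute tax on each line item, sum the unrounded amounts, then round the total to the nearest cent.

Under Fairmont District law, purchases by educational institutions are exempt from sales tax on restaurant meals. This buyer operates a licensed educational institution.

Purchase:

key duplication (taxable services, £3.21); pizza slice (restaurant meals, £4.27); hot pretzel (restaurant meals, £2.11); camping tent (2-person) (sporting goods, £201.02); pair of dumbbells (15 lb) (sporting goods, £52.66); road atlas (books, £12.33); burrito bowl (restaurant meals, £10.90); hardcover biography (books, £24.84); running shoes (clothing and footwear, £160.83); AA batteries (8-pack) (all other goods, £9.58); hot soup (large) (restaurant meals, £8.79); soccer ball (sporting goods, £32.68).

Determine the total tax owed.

Key duplication £3.21: taxable services → 0% → £0.00
Pizza slice £4.27: restaurant meals, buyer-exempt → 0% → £0.00
Hot pretzel £2.11: restaurant meals, buyer-exempt → 0% → £0.00
Camping tent (2-person) £201.02: sporting goods → 3.5% → £7.0357
Pair of dumbbells (15 lb) £52.66: sporting goods → 3.5% → £1.8431
Road atlas £12.33: books → 5.75% → £0.708975
Burrito bowl £10.90: restaurant meals, buyer-exempt → 0% → £0.00
Hardcover biography £24.84: books → 5.75% → £1.4283
Running shoes £160.83: clothing and footwear → 8% → £12.8664
AA batteries (8-pack) £9.58: all other goods → 8.5% → £0.8143
Hot soup (large) £8.79: restaurant meals, buyer-exempt → 0% → £0.00
Soccer ball £32.68: sporting goods → 3.5% → £1.1438
Unrounded tax sum = £25.840575 → £25.84

£25.84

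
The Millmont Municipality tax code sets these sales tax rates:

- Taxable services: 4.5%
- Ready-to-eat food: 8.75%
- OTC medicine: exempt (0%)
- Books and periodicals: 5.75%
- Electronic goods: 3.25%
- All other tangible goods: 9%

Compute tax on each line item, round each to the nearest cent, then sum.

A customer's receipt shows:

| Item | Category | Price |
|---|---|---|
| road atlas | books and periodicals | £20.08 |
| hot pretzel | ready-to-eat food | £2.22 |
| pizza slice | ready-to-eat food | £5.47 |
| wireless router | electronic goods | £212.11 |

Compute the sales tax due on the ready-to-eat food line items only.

Hot pretzel £2.22: ready-to-eat food → 8.75% → £0.19
Pizza slice £5.47: ready-to-eat food → 8.75% → £0.48
Tax on ready-to-eat food = £0.19 + £0.48 = £0.67

£0.67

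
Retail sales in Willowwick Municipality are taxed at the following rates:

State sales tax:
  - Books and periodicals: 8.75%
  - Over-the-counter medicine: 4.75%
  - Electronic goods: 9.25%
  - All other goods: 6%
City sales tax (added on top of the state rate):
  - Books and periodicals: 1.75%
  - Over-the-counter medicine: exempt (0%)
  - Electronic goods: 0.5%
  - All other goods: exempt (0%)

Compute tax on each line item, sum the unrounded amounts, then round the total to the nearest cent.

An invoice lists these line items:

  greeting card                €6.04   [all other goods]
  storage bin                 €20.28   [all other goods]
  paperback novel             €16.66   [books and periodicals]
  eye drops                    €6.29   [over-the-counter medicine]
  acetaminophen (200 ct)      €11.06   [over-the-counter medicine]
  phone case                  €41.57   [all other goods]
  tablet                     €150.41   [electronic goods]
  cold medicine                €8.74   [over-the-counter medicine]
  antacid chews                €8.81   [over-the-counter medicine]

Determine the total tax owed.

€22.15

Greeting card €6.04: all other goods → 6% + 0% city = 6% → €0.3624
Storage bin €20.28: all other goods → 6% + 0% city = 6% → €1.2168
Paperback novel €16.66: books and periodicals → 8.75% + 1.75% city = 10.5% → €1.7493
Eye drops €6.29: over-the-counter medicine → 4.75% + 0% city = 4.75% → €0.298775
Acetaminophen (200 ct) €11.06: over-the-counter medicine → 4.75% + 0% city = 4.75% → €0.52535
Phone case €41.57: all other goods → 6% + 0% city = 6% → €2.4942
Tablet €150.41: electronic goods → 9.25% + 0.5% city = 9.75% → €14.664975
Cold medicine €8.74: over-the-counter medicine → 4.75% + 0% city = 4.75% → €0.41515
Antacid chews €8.81: over-the-counter medicine → 4.75% + 0% city = 4.75% → €0.418475
Unrounded tax sum = €22.145425 → €22.15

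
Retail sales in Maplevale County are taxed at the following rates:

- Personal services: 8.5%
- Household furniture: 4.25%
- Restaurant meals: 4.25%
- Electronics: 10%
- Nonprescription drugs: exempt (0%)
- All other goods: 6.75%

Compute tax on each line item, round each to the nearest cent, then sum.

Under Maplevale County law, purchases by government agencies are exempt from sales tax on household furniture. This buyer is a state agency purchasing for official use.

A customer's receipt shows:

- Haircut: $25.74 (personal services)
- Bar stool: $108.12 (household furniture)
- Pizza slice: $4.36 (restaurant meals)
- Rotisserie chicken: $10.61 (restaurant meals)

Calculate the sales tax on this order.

Haircut $25.74: personal services → 8.5% → $2.19
Bar stool $108.12: household furniture, buyer-exempt → 0% → $0.00
Pizza slice $4.36: restaurant meals → 4.25% → $0.19
Rotisserie chicken $10.61: restaurant meals → 4.25% → $0.45
Total tax = $2.19 + $0.19 + $0.45 = $2.83

$2.83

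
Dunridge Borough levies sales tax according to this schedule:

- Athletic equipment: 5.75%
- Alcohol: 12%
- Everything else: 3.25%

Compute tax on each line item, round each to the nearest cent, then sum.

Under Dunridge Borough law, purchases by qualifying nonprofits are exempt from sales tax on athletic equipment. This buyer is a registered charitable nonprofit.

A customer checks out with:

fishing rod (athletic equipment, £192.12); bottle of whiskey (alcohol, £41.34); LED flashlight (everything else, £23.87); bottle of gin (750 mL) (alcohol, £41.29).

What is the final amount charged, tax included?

Fishing rod £192.12: athletic equipment, buyer-exempt → 0% → £0.00
Bottle of whiskey £41.34: alcohol → 12% → £4.96
LED flashlight £23.87: everything else → 3.25% → £0.78
Bottle of gin (750 mL) £41.29: alcohol → 12% → £4.95
Subtotal = £298.62; tax = £10.69; total due = £309.31

£309.31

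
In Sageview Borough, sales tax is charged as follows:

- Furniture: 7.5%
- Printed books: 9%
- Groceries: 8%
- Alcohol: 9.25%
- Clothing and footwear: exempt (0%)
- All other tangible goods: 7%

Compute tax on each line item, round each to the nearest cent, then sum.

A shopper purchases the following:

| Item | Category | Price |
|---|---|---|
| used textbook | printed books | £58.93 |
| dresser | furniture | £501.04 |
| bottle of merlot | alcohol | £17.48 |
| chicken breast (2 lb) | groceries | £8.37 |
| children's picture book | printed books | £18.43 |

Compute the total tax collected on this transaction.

Used textbook £58.93: printed books → 9% → £5.30
Dresser £501.04: furniture → 7.5% → £37.58
Bottle of merlot £17.48: alcohol → 9.25% → £1.62
Chicken breast (2 lb) £8.37: groceries → 8% → £0.67
Children's picture book £18.43: printed books → 9% → £1.66
Total tax = £5.30 + £37.58 + £1.62 + £0.67 + £1.66 = £46.83

£46.83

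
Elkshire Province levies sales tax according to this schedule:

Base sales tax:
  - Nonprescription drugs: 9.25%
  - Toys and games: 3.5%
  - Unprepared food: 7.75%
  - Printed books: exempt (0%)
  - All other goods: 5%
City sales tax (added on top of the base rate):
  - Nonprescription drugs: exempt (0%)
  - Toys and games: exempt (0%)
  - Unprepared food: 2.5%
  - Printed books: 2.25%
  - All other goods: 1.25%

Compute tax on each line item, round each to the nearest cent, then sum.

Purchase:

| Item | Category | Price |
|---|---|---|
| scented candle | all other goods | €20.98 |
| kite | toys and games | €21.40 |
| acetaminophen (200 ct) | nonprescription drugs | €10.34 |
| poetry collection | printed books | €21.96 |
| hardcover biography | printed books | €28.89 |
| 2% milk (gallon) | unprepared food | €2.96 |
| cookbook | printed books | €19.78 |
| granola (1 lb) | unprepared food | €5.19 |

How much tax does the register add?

Scented candle €20.98: all other goods → 5% + 1.25% city = 6.25% → €1.31
Kite €21.40: toys and games → 3.5% + 0% city = 3.5% → €0.75
Acetaminophen (200 ct) €10.34: nonprescription drugs → 9.25% + 0% city = 9.25% → €0.96
Poetry collection €21.96: printed books → 0% + 2.25% city = 2.25% → €0.49
Hardcover biography €28.89: printed books → 0% + 2.25% city = 2.25% → €0.65
2% milk (gallon) €2.96: unprepared food → 7.75% + 2.5% city = 10.25% → €0.30
Cookbook €19.78: printed books → 0% + 2.25% city = 2.25% → €0.45
Granola (1 lb) €5.19: unprepared food → 7.75% + 2.5% city = 10.25% → €0.53
Total tax = €1.31 + €0.75 + €0.96 + €0.49 + €0.65 + €0.30 + €0.45 + €0.53 = €5.44

€5.44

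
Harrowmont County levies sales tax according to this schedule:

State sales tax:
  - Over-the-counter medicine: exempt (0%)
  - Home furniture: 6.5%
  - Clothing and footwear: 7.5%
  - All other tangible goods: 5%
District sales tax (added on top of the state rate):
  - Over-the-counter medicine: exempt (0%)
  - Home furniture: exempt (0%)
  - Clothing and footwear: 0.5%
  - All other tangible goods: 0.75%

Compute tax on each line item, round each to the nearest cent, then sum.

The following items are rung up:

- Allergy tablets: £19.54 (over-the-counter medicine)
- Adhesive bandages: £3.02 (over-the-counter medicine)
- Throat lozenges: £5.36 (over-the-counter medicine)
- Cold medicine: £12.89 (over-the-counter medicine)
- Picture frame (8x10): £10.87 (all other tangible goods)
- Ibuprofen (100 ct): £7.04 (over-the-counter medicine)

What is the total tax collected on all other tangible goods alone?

Picture frame (8x10) £10.87: all other tangible goods → 5% + 0.75% district = 5.75% → £0.63
Tax on all other tangible goods = £0.63

£0.63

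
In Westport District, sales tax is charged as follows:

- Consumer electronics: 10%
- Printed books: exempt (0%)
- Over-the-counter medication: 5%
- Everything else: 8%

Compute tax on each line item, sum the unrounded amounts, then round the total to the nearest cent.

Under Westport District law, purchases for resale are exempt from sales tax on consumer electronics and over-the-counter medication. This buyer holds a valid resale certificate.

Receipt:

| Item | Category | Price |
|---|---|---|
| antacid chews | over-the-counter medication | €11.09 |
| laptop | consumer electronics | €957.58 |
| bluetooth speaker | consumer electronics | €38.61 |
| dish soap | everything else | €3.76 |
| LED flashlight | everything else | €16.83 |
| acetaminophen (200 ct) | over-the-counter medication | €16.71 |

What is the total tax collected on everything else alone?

Dish soap €3.76: everything else → 8% → €0.3008
LED flashlight €16.83: everything else → 8% → €1.3464
Tax on everything else: unrounded sum = €1.6472 → €1.65

€1.65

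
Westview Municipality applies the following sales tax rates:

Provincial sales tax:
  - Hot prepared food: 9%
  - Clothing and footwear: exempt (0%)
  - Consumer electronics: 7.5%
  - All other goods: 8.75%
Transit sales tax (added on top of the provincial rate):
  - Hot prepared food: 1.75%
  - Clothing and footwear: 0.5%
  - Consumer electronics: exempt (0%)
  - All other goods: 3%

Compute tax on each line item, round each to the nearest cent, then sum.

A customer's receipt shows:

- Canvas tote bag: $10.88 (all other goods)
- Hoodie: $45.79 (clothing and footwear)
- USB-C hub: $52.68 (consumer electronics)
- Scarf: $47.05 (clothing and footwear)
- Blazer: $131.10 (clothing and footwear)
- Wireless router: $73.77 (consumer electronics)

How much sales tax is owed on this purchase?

Canvas tote bag $10.88: all other goods → 8.75% + 3% transit = 11.75% → $1.28
Hoodie $45.79: clothing and footwear → 0% + 0.5% transit = 0.5% → $0.23
USB-C hub $52.68: consumer electronics → 7.5% + 0% transit = 7.5% → $3.95
Scarf $47.05: clothing and footwear → 0% + 0.5% transit = 0.5% → $0.24
Blazer $131.10: clothing and footwear → 0% + 0.5% transit = 0.5% → $0.66
Wireless router $73.77: consumer electronics → 7.5% + 0% transit = 7.5% → $5.53
Total tax = $1.28 + $0.23 + $3.95 + $0.24 + $0.66 + $5.53 = $11.89

$11.89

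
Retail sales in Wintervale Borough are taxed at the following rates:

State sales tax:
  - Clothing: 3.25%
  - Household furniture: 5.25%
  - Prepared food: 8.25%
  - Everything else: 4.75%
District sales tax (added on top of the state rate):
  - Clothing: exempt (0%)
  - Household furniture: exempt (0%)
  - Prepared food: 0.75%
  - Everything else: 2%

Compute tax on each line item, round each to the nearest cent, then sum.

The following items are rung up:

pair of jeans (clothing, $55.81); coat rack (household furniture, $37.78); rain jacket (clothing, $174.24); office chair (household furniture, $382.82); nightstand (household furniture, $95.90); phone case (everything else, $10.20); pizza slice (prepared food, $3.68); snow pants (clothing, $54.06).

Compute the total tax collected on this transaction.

Pair of jeans $55.81: clothing → 3.25% + 0% district = 3.25% → $1.81
Coat rack $37.78: household furniture → 5.25% + 0% district = 5.25% → $1.98
Rain jacket $174.24: clothing → 3.25% + 0% district = 3.25% → $5.66
Office chair $382.82: household furniture → 5.25% + 0% district = 5.25% → $20.10
Nightstand $95.90: household furniture → 5.25% + 0% district = 5.25% → $5.03
Phone case $10.20: everything else → 4.75% + 2% district = 6.75% → $0.69
Pizza slice $3.68: prepared food → 8.25% + 0.75% district = 9% → $0.33
Snow pants $54.06: clothing → 3.25% + 0% district = 3.25% → $1.76
Total tax = $1.81 + $1.98 + $5.66 + $20.10 + $5.03 + $0.69 + $0.33 + $1.76 = $37.36

$37.36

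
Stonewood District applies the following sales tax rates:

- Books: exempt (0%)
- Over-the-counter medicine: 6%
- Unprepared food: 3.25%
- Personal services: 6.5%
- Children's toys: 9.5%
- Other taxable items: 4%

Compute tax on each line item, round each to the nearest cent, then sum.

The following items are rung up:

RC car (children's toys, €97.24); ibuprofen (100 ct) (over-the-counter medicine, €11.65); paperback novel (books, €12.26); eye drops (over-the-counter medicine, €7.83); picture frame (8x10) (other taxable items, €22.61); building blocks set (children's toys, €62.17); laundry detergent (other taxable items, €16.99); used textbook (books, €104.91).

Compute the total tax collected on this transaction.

RC car €97.24: children's toys → 9.5% → €9.24
Ibuprofen (100 ct) €11.65: over-the-counter medicine → 6% → €0.70
Paperback novel €12.26: books → 0% → €0.00
Eye drops €7.83: over-the-counter medicine → 6% → €0.47
Picture frame (8x10) €22.61: other taxable items → 4% → €0.90
Building blocks set €62.17: children's toys → 9.5% → €5.91
Laundry detergent €16.99: other taxable items → 4% → €0.68
Used textbook €104.91: books → 0% → €0.00
Total tax = €9.24 + €0.70 + €0.47 + €0.90 + €5.91 + €0.68 = €17.90

€17.90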